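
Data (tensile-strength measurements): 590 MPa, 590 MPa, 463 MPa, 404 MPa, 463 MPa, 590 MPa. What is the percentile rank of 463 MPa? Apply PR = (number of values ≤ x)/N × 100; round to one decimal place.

50.0

N = 6.
Strictly below 463: 1. Equal to 463: 2.
PR = 3/6 × 100 = 50.0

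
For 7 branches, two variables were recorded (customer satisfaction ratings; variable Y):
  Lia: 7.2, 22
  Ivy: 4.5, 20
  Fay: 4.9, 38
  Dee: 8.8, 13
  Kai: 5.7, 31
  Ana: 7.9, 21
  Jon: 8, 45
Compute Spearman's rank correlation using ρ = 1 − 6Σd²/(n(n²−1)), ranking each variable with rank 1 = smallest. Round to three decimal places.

Ranks of variable 1: 4, 1, 2, 7, 3, 5, 6
Ranks of variable 2: 4, 2, 6, 1, 5, 3, 7
d = r₁ − r₂: 0, -1, -4, 6, -2, 2, -1
d²: 0, 1, 16, 36, 4, 4, 1; Σd² = 62
ρ = 1 − 6·62/(7·48) = 1 − 372/336 = -0.107

-0.107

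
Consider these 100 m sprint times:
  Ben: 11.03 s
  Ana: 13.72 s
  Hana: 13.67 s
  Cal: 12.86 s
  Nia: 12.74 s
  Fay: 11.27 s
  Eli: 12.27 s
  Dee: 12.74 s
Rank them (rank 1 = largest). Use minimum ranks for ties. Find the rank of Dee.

Sorted (descending): 13.72, 13.67, 12.86, 12.74, 12.74, 12.27, 11.27, 11.03
The 2 values of 12.74 occupy positions 4–5 → each gets rank 4.
Dee has value 12.74 s → rank 4.

4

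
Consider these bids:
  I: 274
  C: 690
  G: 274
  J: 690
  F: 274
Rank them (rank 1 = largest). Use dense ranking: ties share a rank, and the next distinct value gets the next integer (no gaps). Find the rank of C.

Sorted (descending): 690, 690, 274, 274, 274
The 2 values of 690 share dense rank 1.
The 3 values of 274 share dense rank 2.
C has value 690 → rank 1.

1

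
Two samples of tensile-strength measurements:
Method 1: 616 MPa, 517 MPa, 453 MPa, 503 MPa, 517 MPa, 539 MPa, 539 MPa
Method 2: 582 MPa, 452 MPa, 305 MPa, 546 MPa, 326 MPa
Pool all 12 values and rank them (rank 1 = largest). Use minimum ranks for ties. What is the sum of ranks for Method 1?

Sorted (descending): 616, 582, 546, 539, 539, 517, 517, 503, 453, 452, 326, 305
The 2 values of 539 occupy positions 4–5 → each gets rank 4.
The 2 values of 517 occupy positions 6–7 → each gets rank 6.
Method 1 values → pooled ranks: 616→1, 517→6, 453→9, 503→8, 517→6, 539→4, 539→4
Rank sum = 1 + 6 + 9 + 8 + 6 + 4 + 4 = 38

38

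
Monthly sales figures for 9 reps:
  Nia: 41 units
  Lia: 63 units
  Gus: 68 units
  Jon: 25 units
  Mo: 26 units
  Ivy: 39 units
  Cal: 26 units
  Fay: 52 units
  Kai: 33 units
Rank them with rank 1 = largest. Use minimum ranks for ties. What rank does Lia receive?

Sorted (descending): 68, 63, 52, 41, 39, 33, 26, 26, 25
The 2 values of 26 occupy positions 7–8 → each gets rank 7.
Lia has value 63 units → rank 2.

2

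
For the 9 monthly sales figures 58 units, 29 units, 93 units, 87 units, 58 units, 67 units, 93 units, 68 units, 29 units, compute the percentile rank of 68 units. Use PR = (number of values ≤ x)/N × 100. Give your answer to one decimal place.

N = 9.
Strictly below 68: 5. Equal to 68: 1.
PR = 6/9 × 100 = 66.7

66.7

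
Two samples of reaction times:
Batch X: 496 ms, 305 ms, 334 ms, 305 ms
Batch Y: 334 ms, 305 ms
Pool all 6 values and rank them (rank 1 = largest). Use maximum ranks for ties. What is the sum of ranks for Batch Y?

9

Sorted (descending): 496, 334, 334, 305, 305, 305
The 2 values of 334 occupy positions 2–3 → each gets rank 3.
The 3 values of 305 occupy positions 4–6 → each gets rank 6.
Batch Y values → pooled ranks: 334→3, 305→6
Rank sum = 3 + 6 = 9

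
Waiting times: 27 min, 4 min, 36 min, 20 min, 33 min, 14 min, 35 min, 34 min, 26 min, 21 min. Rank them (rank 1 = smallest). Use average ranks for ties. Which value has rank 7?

Sorted (ascending): 4, 14, 20, 21, 26, 27, 33, 34, 35, 36
No ties — each value takes its position as its rank.
Rank 7 → value 33.

33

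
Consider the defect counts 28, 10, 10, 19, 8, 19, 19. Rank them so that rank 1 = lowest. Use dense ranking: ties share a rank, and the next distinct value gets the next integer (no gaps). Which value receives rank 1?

8

Sorted (ascending): 8, 10, 10, 19, 19, 19, 28
The 2 values of 10 share dense rank 2.
The 3 values of 19 share dense rank 3.
Remaining distinct values take the next consecutive integers.
Rank 1 → value 8.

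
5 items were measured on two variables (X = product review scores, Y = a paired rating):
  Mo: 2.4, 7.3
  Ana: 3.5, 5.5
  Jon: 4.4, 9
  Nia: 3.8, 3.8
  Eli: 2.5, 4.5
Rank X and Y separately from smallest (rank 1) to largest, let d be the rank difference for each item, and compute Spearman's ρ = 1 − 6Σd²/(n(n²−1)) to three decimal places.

Ranks of variable 1: 1, 3, 5, 4, 2
Ranks of variable 2: 4, 3, 5, 1, 2
d = r₁ − r₂: -3, 0, 0, 3, 0
d²: 9, 0, 0, 9, 0; Σd² = 18
ρ = 1 − 6·18/(5·24) = 1 − 108/120 = 0.100

0.100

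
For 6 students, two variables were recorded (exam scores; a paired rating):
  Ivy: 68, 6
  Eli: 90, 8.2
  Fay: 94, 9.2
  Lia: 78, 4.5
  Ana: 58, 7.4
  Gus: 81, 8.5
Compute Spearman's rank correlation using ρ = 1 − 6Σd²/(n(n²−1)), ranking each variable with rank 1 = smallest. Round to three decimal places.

Ranks of variable 1: 2, 5, 6, 3, 1, 4
Ranks of variable 2: 2, 4, 6, 1, 3, 5
d = r₁ − r₂: 0, 1, 0, 2, -2, -1
d²: 0, 1, 0, 4, 4, 1; Σd² = 10
ρ = 1 − 6·10/(6·35) = 1 − 60/210 = 0.714

0.714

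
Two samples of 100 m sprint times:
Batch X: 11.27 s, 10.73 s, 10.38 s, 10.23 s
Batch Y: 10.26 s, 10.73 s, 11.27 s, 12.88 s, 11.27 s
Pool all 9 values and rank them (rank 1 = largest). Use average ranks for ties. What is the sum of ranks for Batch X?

Sorted (descending): 12.88, 11.27, 11.27, 11.27, 10.73, 10.73, 10.38, 10.26, 10.23
The 3 values of 11.27 occupy positions 2–4 → average rank 3.
The 2 values of 10.73 occupy positions 5–6 → average rank (5+6)/2 = 5.5.
Batch X values → pooled ranks: 11.27→3, 10.73→5.5, 10.38→7, 10.23→9
Rank sum = 3 + 5.5 + 7 + 9 = 24.5

24.5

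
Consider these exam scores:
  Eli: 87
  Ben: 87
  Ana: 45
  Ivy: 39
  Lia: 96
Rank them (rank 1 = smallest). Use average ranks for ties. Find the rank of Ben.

Sorted (ascending): 39, 45, 87, 87, 96
The 2 values of 87 occupy positions 3–4 → average rank (3+4)/2 = 3.5.
Ben has value 87 → rank 3.5.

3.5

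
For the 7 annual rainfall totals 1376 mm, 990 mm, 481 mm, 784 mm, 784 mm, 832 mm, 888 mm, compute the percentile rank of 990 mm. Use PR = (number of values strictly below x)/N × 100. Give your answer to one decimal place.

71.4

N = 7.
Strictly below 990: 5. Equal to 990: 1.
PR = 5/7 × 100 = 71.4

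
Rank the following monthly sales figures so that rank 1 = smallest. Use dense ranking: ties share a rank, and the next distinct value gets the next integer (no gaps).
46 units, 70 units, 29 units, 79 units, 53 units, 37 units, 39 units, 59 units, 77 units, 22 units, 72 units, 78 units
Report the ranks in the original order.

Sorted (ascending): 22, 29, 37, 39, 46, 53, 59, 70, 72, 77, 78, 79
No ties — each value takes its position as its rank.

5, 8, 2, 12, 6, 3, 4, 7, 10, 1, 9, 11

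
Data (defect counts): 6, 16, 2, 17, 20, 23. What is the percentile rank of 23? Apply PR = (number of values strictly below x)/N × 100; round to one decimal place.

83.3

N = 6.
Strictly below 23: 5. Equal to 23: 1.
PR = 5/6 × 100 = 83.3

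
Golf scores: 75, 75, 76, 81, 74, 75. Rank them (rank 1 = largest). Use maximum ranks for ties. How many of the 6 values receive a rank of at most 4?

2

Sorted (descending): 81, 76, 75, 75, 75, 74
The 3 values of 75 occupy positions 3–5 → each gets rank 5.
Ranks ≤ 4: {1, 2} → 2 values.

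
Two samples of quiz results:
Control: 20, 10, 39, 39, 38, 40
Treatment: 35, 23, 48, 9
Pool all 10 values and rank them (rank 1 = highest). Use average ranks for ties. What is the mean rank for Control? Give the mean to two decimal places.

Sorted (descending): 48, 40, 39, 39, 38, 35, 23, 20, 10, 9
The 2 values of 39 occupy positions 3–4 → average rank (3+4)/2 = 3.5.
Control values → pooled ranks: 20→8, 10→9, 39→3.5, 39→3.5, 38→5, 40→2
Mean rank = (8 + 9 + 3.5 + 3.5 + 5 + 2) / 6 = 5.17

5.17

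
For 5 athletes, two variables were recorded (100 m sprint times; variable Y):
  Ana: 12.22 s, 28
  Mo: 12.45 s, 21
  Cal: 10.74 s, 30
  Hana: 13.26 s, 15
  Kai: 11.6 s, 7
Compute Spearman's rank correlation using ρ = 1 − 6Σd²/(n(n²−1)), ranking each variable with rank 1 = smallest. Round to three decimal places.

Ranks of variable 1: 3, 4, 1, 5, 2
Ranks of variable 2: 4, 3, 5, 2, 1
d = r₁ − r₂: -1, 1, -4, 3, 1
d²: 1, 1, 16, 9, 1; Σd² = 28
ρ = 1 − 6·28/(5·24) = 1 − 168/120 = -0.400

-0.400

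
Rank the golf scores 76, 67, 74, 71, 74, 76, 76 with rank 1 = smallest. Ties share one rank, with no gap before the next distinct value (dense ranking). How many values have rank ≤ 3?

4

Sorted (ascending): 67, 71, 74, 74, 76, 76, 76
The 2 values of 74 share dense rank 3.
The 3 values of 76 share dense rank 4.
Remaining distinct values take the next consecutive integers.
Ranks ≤ 3: {1, 2, 3, 3} → 4 values.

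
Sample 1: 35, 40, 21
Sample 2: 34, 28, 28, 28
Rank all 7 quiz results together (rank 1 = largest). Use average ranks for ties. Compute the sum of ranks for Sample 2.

18

Sorted (descending): 40, 35, 34, 28, 28, 28, 21
The 3 values of 28 occupy positions 4–6 → average rank 5.
Sample 2 values → pooled ranks: 34→3, 28→5, 28→5, 28→5
Rank sum = 3 + 5 + 5 + 5 = 18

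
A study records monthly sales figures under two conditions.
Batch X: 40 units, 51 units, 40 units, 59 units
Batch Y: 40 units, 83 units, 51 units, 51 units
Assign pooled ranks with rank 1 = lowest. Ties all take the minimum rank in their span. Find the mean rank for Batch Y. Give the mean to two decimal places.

Sorted (ascending): 40, 40, 40, 51, 51, 51, 59, 83
The 3 values of 40 occupy positions 1–3 → each gets rank 1.
The 3 values of 51 occupy positions 4–6 → each gets rank 4.
Batch Y values → pooled ranks: 40→1, 83→8, 51→4, 51→4
Mean rank = (1 + 8 + 4 + 4) / 4 = 4.25

4.25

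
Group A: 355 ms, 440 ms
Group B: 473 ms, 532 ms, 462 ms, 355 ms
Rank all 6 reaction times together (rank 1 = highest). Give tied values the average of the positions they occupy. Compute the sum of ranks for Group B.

Sorted (descending): 532, 473, 462, 440, 355, 355
The 2 values of 355 occupy positions 5–6 → average rank (5+6)/2 = 5.5.
Group B values → pooled ranks: 473→2, 532→1, 462→3, 355→5.5
Rank sum = 2 + 1 + 3 + 5.5 = 11.5

11.5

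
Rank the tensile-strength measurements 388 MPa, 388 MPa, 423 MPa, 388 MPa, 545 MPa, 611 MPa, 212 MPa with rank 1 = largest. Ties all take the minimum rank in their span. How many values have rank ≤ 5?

6

Sorted (descending): 611, 545, 423, 388, 388, 388, 212
The 3 values of 388 occupy positions 4–6 → each gets rank 4.
Ranks ≤ 5: {1, 2, 3, 4, 4, 4} → 6 values.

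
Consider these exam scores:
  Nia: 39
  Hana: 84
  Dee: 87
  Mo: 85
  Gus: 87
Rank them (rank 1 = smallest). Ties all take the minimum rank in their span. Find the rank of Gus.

Sorted (ascending): 39, 84, 85, 87, 87
The 2 values of 87 occupy positions 4–5 → each gets rank 4.
Gus has value 87 → rank 4.

4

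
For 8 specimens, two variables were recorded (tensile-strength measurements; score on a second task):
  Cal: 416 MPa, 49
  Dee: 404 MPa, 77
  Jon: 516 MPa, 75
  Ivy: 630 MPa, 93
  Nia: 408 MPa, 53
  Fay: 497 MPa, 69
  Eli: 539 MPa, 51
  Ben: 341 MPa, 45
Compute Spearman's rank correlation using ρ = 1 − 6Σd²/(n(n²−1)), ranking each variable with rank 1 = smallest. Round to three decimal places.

0.452

Ranks of variable 1: 4, 2, 6, 8, 3, 5, 7, 1
Ranks of variable 2: 2, 7, 6, 8, 4, 5, 3, 1
d = r₁ − r₂: 2, -5, 0, 0, -1, 0, 4, 0
d²: 4, 25, 0, 0, 1, 0, 16, 0; Σd² = 46
ρ = 1 − 6·46/(8·63) = 1 − 276/504 = 0.452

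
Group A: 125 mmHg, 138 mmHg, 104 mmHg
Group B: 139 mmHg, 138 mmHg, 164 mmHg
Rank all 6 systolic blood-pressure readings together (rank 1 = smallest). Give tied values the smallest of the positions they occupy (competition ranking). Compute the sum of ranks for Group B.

Sorted (ascending): 104, 125, 138, 138, 139, 164
The 2 values of 138 occupy positions 3–4 → each gets rank 3.
Group B values → pooled ranks: 139→5, 138→3, 164→6
Rank sum = 5 + 3 + 6 = 14

14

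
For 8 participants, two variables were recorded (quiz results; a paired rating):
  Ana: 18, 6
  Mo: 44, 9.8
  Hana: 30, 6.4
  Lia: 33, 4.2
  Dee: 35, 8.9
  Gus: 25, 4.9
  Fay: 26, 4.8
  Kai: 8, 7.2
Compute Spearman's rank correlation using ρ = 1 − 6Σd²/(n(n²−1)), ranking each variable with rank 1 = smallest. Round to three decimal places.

Ranks of variable 1: 2, 8, 5, 6, 7, 3, 4, 1
Ranks of variable 2: 4, 8, 5, 1, 7, 3, 2, 6
d = r₁ − r₂: -2, 0, 0, 5, 0, 0, 2, -5
d²: 4, 0, 0, 25, 0, 0, 4, 25; Σd² = 58
ρ = 1 − 6·58/(8·63) = 1 − 348/504 = 0.310

0.310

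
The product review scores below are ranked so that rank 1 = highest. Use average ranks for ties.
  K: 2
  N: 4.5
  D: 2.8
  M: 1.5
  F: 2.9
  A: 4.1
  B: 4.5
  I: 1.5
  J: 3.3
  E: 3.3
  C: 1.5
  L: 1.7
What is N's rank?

Sorted (descending): 4.5, 4.5, 4.1, 3.3, 3.3, 2.9, 2.8, 2, 1.7, 1.5, 1.5, 1.5
The 2 values of 4.5 occupy positions 1–2 → average rank (1+2)/2 = 1.5.
The 2 values of 3.3 occupy positions 4–5 → average rank (4+5)/2 = 4.5.
The 3 values of 1.5 occupy positions 10–12 → average rank 11.
N has value 4.5 → rank 1.5.

1.5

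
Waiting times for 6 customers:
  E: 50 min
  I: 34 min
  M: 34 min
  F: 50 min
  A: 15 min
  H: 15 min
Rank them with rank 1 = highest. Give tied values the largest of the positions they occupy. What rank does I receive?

4

Sorted (descending): 50, 50, 34, 34, 15, 15
The 2 values of 50 occupy positions 1–2 → each gets rank 2.
The 2 values of 34 occupy positions 3–4 → each gets rank 4.
The 2 values of 15 occupy positions 5–6 → each gets rank 6.
I has value 34 min → rank 4.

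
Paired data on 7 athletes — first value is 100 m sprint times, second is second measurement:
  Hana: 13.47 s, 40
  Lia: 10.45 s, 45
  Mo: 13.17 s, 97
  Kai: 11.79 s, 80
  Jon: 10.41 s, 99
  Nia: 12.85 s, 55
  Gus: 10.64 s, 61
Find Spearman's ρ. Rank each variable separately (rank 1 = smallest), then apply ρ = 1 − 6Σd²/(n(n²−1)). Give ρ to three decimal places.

Ranks of variable 1: 7, 2, 6, 4, 1, 5, 3
Ranks of variable 2: 1, 2, 6, 5, 7, 3, 4
d = r₁ − r₂: 6, 0, 0, -1, -6, 2, -1
d²: 36, 0, 0, 1, 36, 4, 1; Σd² = 78
ρ = 1 − 6·78/(7·48) = 1 − 468/336 = -0.393

-0.393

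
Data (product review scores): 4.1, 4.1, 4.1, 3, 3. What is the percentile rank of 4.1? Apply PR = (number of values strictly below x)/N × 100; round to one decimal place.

40.0

N = 5.
Strictly below 4.1: 2. Equal to 4.1: 3.
PR = 2/5 × 100 = 40.0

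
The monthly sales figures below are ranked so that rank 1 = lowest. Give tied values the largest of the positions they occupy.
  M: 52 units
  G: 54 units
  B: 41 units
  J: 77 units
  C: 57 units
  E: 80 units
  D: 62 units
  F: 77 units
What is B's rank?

Sorted (ascending): 41, 52, 54, 57, 62, 77, 77, 80
The 2 values of 77 occupy positions 6–7 → each gets rank 7.
B has value 41 units → rank 1.

1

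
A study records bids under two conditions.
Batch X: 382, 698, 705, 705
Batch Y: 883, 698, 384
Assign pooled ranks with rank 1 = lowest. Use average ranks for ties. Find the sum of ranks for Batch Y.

Sorted (ascending): 382, 384, 698, 698, 705, 705, 883
The 2 values of 698 occupy positions 3–4 → average rank (3+4)/2 = 3.5.
The 2 values of 705 occupy positions 5–6 → average rank (5+6)/2 = 5.5.
Batch Y values → pooled ranks: 883→7, 698→3.5, 384→2
Rank sum = 7 + 3.5 + 2 = 12.5

12.5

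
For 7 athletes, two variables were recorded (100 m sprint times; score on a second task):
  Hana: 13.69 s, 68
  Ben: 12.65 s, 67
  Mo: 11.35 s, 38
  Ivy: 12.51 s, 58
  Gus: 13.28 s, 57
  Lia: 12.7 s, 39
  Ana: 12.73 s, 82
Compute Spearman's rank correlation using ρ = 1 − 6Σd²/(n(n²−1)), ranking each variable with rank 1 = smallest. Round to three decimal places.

0.536

Ranks of variable 1: 7, 3, 1, 2, 6, 4, 5
Ranks of variable 2: 6, 5, 1, 4, 3, 2, 7
d = r₁ − r₂: 1, -2, 0, -2, 3, 2, -2
d²: 1, 4, 0, 4, 9, 4, 4; Σd² = 26
ρ = 1 − 6·26/(7·48) = 1 − 156/336 = 0.536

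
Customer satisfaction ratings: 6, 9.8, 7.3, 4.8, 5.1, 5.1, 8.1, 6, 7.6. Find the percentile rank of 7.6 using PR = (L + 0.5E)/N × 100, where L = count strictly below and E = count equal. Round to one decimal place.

72.2

N = 9.
Strictly below 7.6: 6. Equal to 7.6: 1.
PR = (6 + 0.5·1)/9 × 100 = 72.2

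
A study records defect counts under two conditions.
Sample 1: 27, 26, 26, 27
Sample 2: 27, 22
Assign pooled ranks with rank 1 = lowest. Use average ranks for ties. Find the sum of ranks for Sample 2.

6

Sorted (ascending): 22, 26, 26, 27, 27, 27
The 2 values of 26 occupy positions 2–3 → average rank (2+3)/2 = 2.5.
The 3 values of 27 occupy positions 4–6 → average rank 5.
Sample 2 values → pooled ranks: 27→5, 22→1
Rank sum = 5 + 1 = 6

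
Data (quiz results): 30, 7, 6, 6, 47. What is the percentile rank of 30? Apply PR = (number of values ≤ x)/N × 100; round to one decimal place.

80.0

N = 5.
Strictly below 30: 3. Equal to 30: 1.
PR = 4/5 × 100 = 80.0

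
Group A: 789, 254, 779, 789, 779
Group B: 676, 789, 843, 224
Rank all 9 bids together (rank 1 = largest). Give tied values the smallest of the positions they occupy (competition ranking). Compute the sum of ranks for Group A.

Sorted (descending): 843, 789, 789, 789, 779, 779, 676, 254, 224
The 3 values of 789 occupy positions 2–4 → each gets rank 2.
The 2 values of 779 occupy positions 5–6 → each gets rank 5.
Group A values → pooled ranks: 789→2, 254→8, 779→5, 789→2, 779→5
Rank sum = 2 + 8 + 5 + 2 + 5 = 22

22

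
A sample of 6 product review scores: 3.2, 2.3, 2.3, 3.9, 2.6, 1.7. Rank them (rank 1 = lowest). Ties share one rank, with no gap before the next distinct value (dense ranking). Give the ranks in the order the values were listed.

Sorted (ascending): 1.7, 2.3, 2.3, 2.6, 3.2, 3.9
The 2 values of 2.3 share dense rank 2.
Remaining distinct values take the next consecutive integers.

4, 2, 2, 5, 3, 1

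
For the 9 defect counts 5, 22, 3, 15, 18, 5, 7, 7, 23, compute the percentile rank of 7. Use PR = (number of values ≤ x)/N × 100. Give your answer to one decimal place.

55.6

N = 9.
Strictly below 7: 3. Equal to 7: 2.
PR = 5/9 × 100 = 55.6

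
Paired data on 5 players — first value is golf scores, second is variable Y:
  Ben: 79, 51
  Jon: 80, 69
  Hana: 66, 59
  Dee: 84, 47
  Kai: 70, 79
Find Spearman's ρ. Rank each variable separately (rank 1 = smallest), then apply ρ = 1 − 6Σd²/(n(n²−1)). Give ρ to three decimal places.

-0.500

Ranks of variable 1: 3, 4, 1, 5, 2
Ranks of variable 2: 2, 4, 3, 1, 5
d = r₁ − r₂: 1, 0, -2, 4, -3
d²: 1, 0, 4, 16, 9; Σd² = 30
ρ = 1 − 6·30/(5·24) = 1 − 180/120 = -0.500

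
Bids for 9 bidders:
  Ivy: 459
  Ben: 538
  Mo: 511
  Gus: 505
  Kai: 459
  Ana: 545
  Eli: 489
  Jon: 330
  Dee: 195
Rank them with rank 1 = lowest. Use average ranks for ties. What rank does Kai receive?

Sorted (ascending): 195, 330, 459, 459, 489, 505, 511, 538, 545
The 2 values of 459 occupy positions 3–4 → average rank (3+4)/2 = 3.5.
Kai has value 459 → rank 3.5.

3.5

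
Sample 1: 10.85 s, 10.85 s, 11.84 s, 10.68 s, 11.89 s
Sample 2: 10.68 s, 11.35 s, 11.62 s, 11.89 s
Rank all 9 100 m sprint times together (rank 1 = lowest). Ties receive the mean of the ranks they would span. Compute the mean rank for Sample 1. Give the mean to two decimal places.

4.80

Sorted (ascending): 10.68, 10.68, 10.85, 10.85, 11.35, 11.62, 11.84, 11.89, 11.89
The 2 values of 10.68 occupy positions 1–2 → average rank (1+2)/2 = 1.5.
The 2 values of 10.85 occupy positions 3–4 → average rank (3+4)/2 = 3.5.
The 2 values of 11.89 occupy positions 8–9 → average rank (8+9)/2 = 8.5.
Sample 1 values → pooled ranks: 10.85→3.5, 10.85→3.5, 11.84→7, 10.68→1.5, 11.89→8.5
Mean rank = (3.5 + 3.5 + 7 + 1.5 + 8.5) / 5 = 4.80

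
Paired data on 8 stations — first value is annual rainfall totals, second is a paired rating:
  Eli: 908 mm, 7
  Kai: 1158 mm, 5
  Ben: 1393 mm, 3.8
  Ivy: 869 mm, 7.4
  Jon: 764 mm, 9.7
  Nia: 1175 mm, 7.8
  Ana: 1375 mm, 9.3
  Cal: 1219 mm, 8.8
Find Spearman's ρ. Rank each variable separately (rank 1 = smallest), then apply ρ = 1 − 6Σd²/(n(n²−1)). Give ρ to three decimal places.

-0.262

Ranks of variable 1: 3, 4, 8, 2, 1, 5, 7, 6
Ranks of variable 2: 3, 2, 1, 4, 8, 5, 7, 6
d = r₁ − r₂: 0, 2, 7, -2, -7, 0, 0, 0
d²: 0, 4, 49, 4, 49, 0, 0, 0; Σd² = 106
ρ = 1 − 6·106/(8·63) = 1 − 636/504 = -0.262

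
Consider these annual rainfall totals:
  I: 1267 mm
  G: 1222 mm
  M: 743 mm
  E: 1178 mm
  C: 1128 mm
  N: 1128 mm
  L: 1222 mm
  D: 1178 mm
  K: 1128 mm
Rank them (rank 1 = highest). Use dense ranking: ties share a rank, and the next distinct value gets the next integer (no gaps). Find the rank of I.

1

Sorted (descending): 1267, 1222, 1222, 1178, 1178, 1128, 1128, 1128, 743
The 2 values of 1222 share dense rank 2.
The 2 values of 1178 share dense rank 3.
The 3 values of 1128 share dense rank 4.
Remaining distinct values take the next consecutive integers.
I has value 1267 mm → rank 1.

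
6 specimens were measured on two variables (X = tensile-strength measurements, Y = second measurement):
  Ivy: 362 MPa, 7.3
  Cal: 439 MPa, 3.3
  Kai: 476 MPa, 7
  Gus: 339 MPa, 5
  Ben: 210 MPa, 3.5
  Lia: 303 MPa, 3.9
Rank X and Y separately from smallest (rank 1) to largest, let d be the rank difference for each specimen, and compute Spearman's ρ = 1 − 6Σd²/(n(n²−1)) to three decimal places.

0.314

Ranks of variable 1: 4, 5, 6, 3, 1, 2
Ranks of variable 2: 6, 1, 5, 4, 2, 3
d = r₁ − r₂: -2, 4, 1, -1, -1, -1
d²: 4, 16, 1, 1, 1, 1; Σd² = 24
ρ = 1 − 6·24/(6·35) = 1 − 144/210 = 0.314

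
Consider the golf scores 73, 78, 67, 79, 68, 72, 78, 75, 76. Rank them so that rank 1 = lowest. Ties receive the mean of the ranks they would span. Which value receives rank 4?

73

Sorted (ascending): 67, 68, 72, 73, 75, 76, 78, 78, 79
The 2 values of 78 occupy positions 7–8 → average rank (7+8)/2 = 7.5.
Rank 4 → value 73.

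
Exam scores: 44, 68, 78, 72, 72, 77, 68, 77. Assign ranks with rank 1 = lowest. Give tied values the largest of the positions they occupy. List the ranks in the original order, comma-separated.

1, 3, 8, 5, 5, 7, 3, 7

Sorted (ascending): 44, 68, 68, 72, 72, 77, 77, 78
The 2 values of 68 occupy positions 2–3 → each gets rank 3.
The 2 values of 72 occupy positions 4–5 → each gets rank 5.
The 2 values of 77 occupy positions 6–7 → each gets rank 7.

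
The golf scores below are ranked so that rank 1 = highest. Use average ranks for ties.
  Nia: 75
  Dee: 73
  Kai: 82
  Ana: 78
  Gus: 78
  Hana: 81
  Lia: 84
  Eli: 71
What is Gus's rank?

Sorted (descending): 84, 82, 81, 78, 78, 75, 73, 71
The 2 values of 78 occupy positions 4–5 → average rank (4+5)/2 = 4.5.
Gus has value 78 → rank 4.5.

4.5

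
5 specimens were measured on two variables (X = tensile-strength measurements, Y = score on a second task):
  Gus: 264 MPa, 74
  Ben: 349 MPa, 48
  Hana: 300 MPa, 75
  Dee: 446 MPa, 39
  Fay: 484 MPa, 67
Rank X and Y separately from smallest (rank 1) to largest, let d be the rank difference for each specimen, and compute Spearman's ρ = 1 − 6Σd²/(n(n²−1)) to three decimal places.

-0.600

Ranks of variable 1: 1, 3, 2, 4, 5
Ranks of variable 2: 4, 2, 5, 1, 3
d = r₁ − r₂: -3, 1, -3, 3, 2
d²: 9, 1, 9, 9, 4; Σd² = 32
ρ = 1 − 6·32/(5·24) = 1 − 192/120 = -0.600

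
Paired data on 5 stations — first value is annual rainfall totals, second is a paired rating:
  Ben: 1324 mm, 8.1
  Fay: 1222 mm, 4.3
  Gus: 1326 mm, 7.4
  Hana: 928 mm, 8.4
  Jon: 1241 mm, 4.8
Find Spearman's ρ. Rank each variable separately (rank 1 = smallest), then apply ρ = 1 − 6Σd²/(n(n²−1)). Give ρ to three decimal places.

Ranks of variable 1: 4, 2, 5, 1, 3
Ranks of variable 2: 4, 1, 3, 5, 2
d = r₁ − r₂: 0, 1, 2, -4, 1
d²: 0, 1, 4, 16, 1; Σd² = 22
ρ = 1 − 6·22/(5·24) = 1 − 132/120 = -0.100

-0.100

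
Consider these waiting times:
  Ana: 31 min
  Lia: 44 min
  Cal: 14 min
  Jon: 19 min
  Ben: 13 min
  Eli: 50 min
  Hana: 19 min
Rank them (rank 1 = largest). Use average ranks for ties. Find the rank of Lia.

2

Sorted (descending): 50, 44, 31, 19, 19, 14, 13
The 2 values of 19 occupy positions 4–5 → average rank (4+5)/2 = 4.5.
Lia has value 44 min → rank 2.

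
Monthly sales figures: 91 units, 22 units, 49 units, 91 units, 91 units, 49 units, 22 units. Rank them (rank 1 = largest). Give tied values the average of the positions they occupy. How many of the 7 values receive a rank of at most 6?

5

Sorted (descending): 91, 91, 91, 49, 49, 22, 22
The 3 values of 91 occupy positions 1–3 → average rank 2.
The 2 values of 49 occupy positions 4–5 → average rank (4+5)/2 = 4.5.
The 2 values of 22 occupy positions 6–7 → average rank (6+7)/2 = 6.5.
Ranks ≤ 6: {2, 2, 2, 4.5, 4.5} → 5 values.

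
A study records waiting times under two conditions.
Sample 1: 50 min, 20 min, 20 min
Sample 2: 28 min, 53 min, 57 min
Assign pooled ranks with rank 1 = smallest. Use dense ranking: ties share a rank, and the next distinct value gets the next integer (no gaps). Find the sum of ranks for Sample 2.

Sorted (ascending): 20, 20, 28, 50, 53, 57
The 2 values of 20 share dense rank 1.
Remaining distinct values take the next consecutive integers.
Sample 2 values → pooled ranks: 28→2, 53→4, 57→5
Rank sum = 2 + 4 + 5 = 11

11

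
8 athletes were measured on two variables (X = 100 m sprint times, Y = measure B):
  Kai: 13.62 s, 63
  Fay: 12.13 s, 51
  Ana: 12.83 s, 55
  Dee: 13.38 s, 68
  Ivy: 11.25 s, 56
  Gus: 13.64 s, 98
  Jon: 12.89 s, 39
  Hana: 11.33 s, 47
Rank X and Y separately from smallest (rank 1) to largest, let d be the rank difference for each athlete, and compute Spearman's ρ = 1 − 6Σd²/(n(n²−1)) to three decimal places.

0.595

Ranks of variable 1: 7, 3, 4, 6, 1, 8, 5, 2
Ranks of variable 2: 6, 3, 4, 7, 5, 8, 1, 2
d = r₁ − r₂: 1, 0, 0, -1, -4, 0, 4, 0
d²: 1, 0, 0, 1, 16, 0, 16, 0; Σd² = 34
ρ = 1 − 6·34/(8·63) = 1 − 204/504 = 0.595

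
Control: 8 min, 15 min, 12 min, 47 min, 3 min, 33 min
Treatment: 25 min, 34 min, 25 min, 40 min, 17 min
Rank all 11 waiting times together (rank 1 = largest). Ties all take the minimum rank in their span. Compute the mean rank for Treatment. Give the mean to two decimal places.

4.40

Sorted (descending): 47, 40, 34, 33, 25, 25, 17, 15, 12, 8, 3
The 2 values of 25 occupy positions 5–6 → each gets rank 5.
Treatment values → pooled ranks: 25→5, 34→3, 25→5, 40→2, 17→7
Mean rank = (5 + 3 + 5 + 2 + 7) / 5 = 4.40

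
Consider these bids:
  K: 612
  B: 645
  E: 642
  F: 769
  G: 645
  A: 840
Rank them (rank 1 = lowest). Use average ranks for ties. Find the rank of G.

Sorted (ascending): 612, 642, 645, 645, 769, 840
The 2 values of 645 occupy positions 3–4 → average rank (3+4)/2 = 3.5.
G has value 645 → rank 3.5.

3.5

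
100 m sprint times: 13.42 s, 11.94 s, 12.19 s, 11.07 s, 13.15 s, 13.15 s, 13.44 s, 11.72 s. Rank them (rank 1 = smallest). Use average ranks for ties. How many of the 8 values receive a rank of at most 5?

4

Sorted (ascending): 11.07, 11.72, 11.94, 12.19, 13.15, 13.15, 13.42, 13.44
The 2 values of 13.15 occupy positions 5–6 → average rank (5+6)/2 = 5.5.
Ranks ≤ 5: {1, 2, 3, 4} → 4 values.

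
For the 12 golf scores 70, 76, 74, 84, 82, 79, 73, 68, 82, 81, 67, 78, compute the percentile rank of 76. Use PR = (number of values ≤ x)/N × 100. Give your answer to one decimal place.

50.0

N = 12.
Strictly below 76: 5. Equal to 76: 1.
PR = 6/12 × 100 = 50.0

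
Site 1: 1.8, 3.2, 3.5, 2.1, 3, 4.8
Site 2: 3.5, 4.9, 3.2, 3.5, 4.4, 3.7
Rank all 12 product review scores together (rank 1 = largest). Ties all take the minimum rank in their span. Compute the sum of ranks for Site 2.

26

Sorted (descending): 4.9, 4.8, 4.4, 3.7, 3.5, 3.5, 3.5, 3.2, 3.2, 3, 2.1, 1.8
The 3 values of 3.5 occupy positions 5–7 → each gets rank 5.
The 2 values of 3.2 occupy positions 8–9 → each gets rank 8.
Site 2 values → pooled ranks: 3.5→5, 4.9→1, 3.2→8, 3.5→5, 4.4→3, 3.7→4
Rank sum = 5 + 1 + 8 + 5 + 3 + 4 = 26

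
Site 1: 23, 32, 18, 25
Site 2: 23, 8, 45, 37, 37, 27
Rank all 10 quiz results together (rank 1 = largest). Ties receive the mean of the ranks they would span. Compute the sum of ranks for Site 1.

26.5

Sorted (descending): 45, 37, 37, 32, 27, 25, 23, 23, 18, 8
The 2 values of 37 occupy positions 2–3 → average rank (2+3)/2 = 2.5.
The 2 values of 23 occupy positions 7–8 → average rank (7+8)/2 = 7.5.
Site 1 values → pooled ranks: 23→7.5, 32→4, 18→9, 25→6
Rank sum = 7.5 + 4 + 9 + 6 = 26.5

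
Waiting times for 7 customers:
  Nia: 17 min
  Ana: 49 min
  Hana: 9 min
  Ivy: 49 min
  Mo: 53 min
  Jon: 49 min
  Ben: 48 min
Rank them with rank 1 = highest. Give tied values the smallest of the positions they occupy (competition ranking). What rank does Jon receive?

2

Sorted (descending): 53, 49, 49, 49, 48, 17, 9
The 3 values of 49 occupy positions 2–4 → each gets rank 2.
Jon has value 49 min → rank 2.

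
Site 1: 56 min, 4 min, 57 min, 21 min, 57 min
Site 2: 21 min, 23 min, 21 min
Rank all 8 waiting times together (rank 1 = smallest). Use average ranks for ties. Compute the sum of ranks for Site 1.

25

Sorted (ascending): 4, 21, 21, 21, 23, 56, 57, 57
The 3 values of 21 occupy positions 2–4 → average rank 3.
The 2 values of 57 occupy positions 7–8 → average rank (7+8)/2 = 7.5.
Site 1 values → pooled ranks: 56→6, 4→1, 57→7.5, 21→3, 57→7.5
Rank sum = 6 + 1 + 7.5 + 3 + 7.5 = 25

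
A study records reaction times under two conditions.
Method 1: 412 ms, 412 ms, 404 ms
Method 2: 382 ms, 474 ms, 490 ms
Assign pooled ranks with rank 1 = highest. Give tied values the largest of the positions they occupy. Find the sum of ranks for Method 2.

Sorted (descending): 490, 474, 412, 412, 404, 382
The 2 values of 412 occupy positions 3–4 → each gets rank 4.
Method 2 values → pooled ranks: 382→6, 474→2, 490→1
Rank sum = 6 + 2 + 1 = 9

9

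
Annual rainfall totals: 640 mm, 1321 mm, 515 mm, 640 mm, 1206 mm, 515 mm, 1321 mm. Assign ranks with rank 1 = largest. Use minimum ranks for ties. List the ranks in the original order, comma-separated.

Sorted (descending): 1321, 1321, 1206, 640, 640, 515, 515
The 2 values of 1321 occupy positions 1–2 → each gets rank 1.
The 2 values of 640 occupy positions 4–5 → each gets rank 4.
The 2 values of 515 occupy positions 6–7 → each gets rank 6.

4, 1, 6, 4, 3, 6, 1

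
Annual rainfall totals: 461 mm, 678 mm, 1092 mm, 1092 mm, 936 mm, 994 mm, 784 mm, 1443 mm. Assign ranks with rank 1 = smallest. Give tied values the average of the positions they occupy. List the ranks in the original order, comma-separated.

Sorted (ascending): 461, 678, 784, 936, 994, 1092, 1092, 1443
The 2 values of 1092 occupy positions 6–7 → average rank (6+7)/2 = 6.5.

1, 2, 6.5, 6.5, 4, 5, 3, 8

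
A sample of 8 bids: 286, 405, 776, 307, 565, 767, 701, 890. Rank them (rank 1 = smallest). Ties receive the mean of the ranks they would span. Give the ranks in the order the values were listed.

Sorted (ascending): 286, 307, 405, 565, 701, 767, 776, 890
No ties — each value takes its position as its rank.

1, 3, 7, 2, 4, 6, 5, 8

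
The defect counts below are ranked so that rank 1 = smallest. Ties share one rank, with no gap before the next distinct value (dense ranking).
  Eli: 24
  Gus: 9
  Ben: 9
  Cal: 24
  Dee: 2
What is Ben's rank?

Sorted (ascending): 2, 9, 9, 24, 24
The 2 values of 9 share dense rank 2.
The 2 values of 24 share dense rank 3.
Remaining distinct values take the next consecutive integers.
Ben has value 9 → rank 2.

2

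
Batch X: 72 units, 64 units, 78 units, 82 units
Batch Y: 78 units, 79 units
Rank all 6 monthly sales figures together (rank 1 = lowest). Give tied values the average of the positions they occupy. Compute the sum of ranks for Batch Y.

Sorted (ascending): 64, 72, 78, 78, 79, 82
The 2 values of 78 occupy positions 3–4 → average rank (3+4)/2 = 3.5.
Batch Y values → pooled ranks: 78→3.5, 79→5
Rank sum = 3.5 + 5 = 8.5

8.5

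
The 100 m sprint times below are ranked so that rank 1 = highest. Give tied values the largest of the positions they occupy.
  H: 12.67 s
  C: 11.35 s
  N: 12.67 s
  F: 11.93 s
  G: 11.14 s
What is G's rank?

Sorted (descending): 12.67, 12.67, 11.93, 11.35, 11.14
The 2 values of 12.67 occupy positions 1–2 → each gets rank 2.
G has value 11.14 s → rank 5.

5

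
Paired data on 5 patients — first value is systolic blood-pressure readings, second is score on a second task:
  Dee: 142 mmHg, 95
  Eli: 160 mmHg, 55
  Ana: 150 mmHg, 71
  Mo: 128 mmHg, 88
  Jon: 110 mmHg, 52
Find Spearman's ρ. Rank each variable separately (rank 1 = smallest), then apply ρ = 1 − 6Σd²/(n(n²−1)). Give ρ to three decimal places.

Ranks of variable 1: 3, 5, 4, 2, 1
Ranks of variable 2: 5, 2, 3, 4, 1
d = r₁ − r₂: -2, 3, 1, -2, 0
d²: 4, 9, 1, 4, 0; Σd² = 18
ρ = 1 − 6·18/(5·24) = 1 − 108/120 = 0.100

0.100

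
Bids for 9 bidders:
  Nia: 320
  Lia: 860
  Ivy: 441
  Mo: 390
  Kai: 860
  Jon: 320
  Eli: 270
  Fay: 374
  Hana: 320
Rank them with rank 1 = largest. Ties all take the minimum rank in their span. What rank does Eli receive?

9

Sorted (descending): 860, 860, 441, 390, 374, 320, 320, 320, 270
The 2 values of 860 occupy positions 1–2 → each gets rank 1.
The 3 values of 320 occupy positions 6–8 → each gets rank 6.
Eli has value 270 → rank 9.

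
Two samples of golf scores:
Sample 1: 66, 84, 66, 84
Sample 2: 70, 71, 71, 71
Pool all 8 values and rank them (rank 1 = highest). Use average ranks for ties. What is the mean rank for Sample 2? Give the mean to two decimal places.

Sorted (descending): 84, 84, 71, 71, 71, 70, 66, 66
The 2 values of 84 occupy positions 1–2 → average rank (1+2)/2 = 1.5.
The 3 values of 71 occupy positions 3–5 → average rank 4.
The 2 values of 66 occupy positions 7–8 → average rank (7+8)/2 = 7.5.
Sample 2 values → pooled ranks: 70→6, 71→4, 71→4, 71→4
Mean rank = (6 + 4 + 4 + 4) / 4 = 4.50

4.50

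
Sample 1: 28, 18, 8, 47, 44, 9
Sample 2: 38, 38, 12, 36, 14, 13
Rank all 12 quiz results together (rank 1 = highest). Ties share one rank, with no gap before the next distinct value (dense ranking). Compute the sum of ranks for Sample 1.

Sorted (descending): 47, 44, 38, 38, 36, 28, 18, 14, 13, 12, 9, 8
The 2 values of 38 share dense rank 3.
Remaining distinct values take the next consecutive integers.
Sample 1 values → pooled ranks: 28→5, 18→6, 8→11, 47→1, 44→2, 9→10
Rank sum = 5 + 6 + 11 + 1 + 2 + 10 = 35

35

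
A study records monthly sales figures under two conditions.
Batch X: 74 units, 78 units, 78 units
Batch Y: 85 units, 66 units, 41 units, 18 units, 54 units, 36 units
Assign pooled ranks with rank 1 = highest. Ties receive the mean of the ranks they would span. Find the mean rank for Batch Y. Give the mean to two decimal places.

Sorted (descending): 85, 78, 78, 74, 66, 54, 41, 36, 18
The 2 values of 78 occupy positions 2–3 → average rank (2+3)/2 = 2.5.
Batch Y values → pooled ranks: 85→1, 66→5, 41→7, 18→9, 54→6, 36→8
Mean rank = (1 + 5 + 7 + 9 + 6 + 8) / 6 = 6.00

6.00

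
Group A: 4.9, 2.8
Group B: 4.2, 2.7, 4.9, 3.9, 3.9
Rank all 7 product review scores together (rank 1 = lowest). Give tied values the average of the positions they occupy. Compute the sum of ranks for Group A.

8.5

Sorted (ascending): 2.7, 2.8, 3.9, 3.9, 4.2, 4.9, 4.9
The 2 values of 3.9 occupy positions 3–4 → average rank (3+4)/2 = 3.5.
The 2 values of 4.9 occupy positions 6–7 → average rank (6+7)/2 = 6.5.
Group A values → pooled ranks: 4.9→6.5, 2.8→2
Rank sum = 6.5 + 2 = 8.5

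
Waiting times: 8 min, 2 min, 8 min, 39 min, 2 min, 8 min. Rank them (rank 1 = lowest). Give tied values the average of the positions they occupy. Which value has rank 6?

39

Sorted (ascending): 2, 2, 8, 8, 8, 39
The 2 values of 2 occupy positions 1–2 → average rank (1+2)/2 = 1.5.
The 3 values of 8 occupy positions 3–5 → average rank 4.
Rank 6 → value 39.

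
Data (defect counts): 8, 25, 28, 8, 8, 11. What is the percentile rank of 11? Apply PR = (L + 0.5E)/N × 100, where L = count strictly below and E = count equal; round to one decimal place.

58.3

N = 6.
Strictly below 11: 3. Equal to 11: 1.
PR = (3 + 0.5·1)/6 × 100 = 58.3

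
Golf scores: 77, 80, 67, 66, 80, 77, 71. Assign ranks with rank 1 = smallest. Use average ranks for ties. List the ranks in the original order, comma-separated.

Sorted (ascending): 66, 67, 71, 77, 77, 80, 80
The 2 values of 77 occupy positions 4–5 → average rank (4+5)/2 = 4.5.
The 2 values of 80 occupy positions 6–7 → average rank (6+7)/2 = 6.5.

4.5, 6.5, 2, 1, 6.5, 4.5, 3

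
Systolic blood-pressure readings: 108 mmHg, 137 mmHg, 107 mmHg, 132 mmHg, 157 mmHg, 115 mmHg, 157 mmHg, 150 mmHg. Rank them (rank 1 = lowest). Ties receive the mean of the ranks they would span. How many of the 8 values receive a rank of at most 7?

Sorted (ascending): 107, 108, 115, 132, 137, 150, 157, 157
The 2 values of 157 occupy positions 7–8 → average rank (7+8)/2 = 7.5.
Ranks ≤ 7: {1, 2, 3, 4, 5, 6} → 6 values.

6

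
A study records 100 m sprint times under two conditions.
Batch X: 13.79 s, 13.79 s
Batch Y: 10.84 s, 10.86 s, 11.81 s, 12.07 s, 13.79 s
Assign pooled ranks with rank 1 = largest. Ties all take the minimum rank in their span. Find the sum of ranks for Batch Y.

23

Sorted (descending): 13.79, 13.79, 13.79, 12.07, 11.81, 10.86, 10.84
The 3 values of 13.79 occupy positions 1–3 → each gets rank 1.
Batch Y values → pooled ranks: 10.84→7, 10.86→6, 11.81→5, 12.07→4, 13.79→1
Rank sum = 7 + 6 + 5 + 4 + 1 = 23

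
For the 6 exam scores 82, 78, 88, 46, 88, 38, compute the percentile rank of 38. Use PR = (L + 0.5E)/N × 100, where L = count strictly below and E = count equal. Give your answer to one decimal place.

N = 6.
Strictly below 38: 0. Equal to 38: 1.
PR = (0 + 0.5·1)/6 × 100 = 8.3

8.3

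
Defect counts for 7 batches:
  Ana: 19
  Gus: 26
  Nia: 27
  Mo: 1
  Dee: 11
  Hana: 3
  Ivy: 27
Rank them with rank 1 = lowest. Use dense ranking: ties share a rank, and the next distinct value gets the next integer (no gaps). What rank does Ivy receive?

Sorted (ascending): 1, 3, 11, 19, 26, 27, 27
The 2 values of 27 share dense rank 6.
Remaining distinct values take the next consecutive integers.
Ivy has value 27 → rank 6.

6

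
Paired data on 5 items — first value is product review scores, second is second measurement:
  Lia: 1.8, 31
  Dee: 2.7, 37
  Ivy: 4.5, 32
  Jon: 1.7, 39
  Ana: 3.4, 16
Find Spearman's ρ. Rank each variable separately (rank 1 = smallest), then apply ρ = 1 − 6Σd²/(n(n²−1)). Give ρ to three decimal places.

-0.500

Ranks of variable 1: 2, 3, 5, 1, 4
Ranks of variable 2: 2, 4, 3, 5, 1
d = r₁ − r₂: 0, -1, 2, -4, 3
d²: 0, 1, 4, 16, 9; Σd² = 30
ρ = 1 − 6·30/(5·24) = 1 − 180/120 = -0.500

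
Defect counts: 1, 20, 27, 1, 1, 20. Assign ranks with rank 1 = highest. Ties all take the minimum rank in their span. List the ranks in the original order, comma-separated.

4, 2, 1, 4, 4, 2

Sorted (descending): 27, 20, 20, 1, 1, 1
The 2 values of 20 occupy positions 2–3 → each gets rank 2.
The 3 values of 1 occupy positions 4–6 → each gets rank 4.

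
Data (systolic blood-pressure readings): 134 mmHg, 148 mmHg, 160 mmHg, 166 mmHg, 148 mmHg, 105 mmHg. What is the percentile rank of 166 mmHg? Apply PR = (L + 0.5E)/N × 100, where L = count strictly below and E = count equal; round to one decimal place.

N = 6.
Strictly below 166: 5. Equal to 166: 1.
PR = (5 + 0.5·1)/6 × 100 = 91.7

91.7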